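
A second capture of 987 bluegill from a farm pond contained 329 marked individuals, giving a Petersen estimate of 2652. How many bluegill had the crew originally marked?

From N = M·C/R: M = N·R / C = 2652·329 / 987 = 872508 / 987 = 884.

M = 884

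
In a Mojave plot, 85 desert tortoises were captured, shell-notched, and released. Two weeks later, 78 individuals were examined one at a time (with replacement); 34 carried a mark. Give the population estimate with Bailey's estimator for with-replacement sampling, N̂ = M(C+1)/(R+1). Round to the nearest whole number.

N̂ = 85·(78+1)/(34+1) = 85·79/35 = 6715/35 ≈ 191.9 → 192

N ≈ 192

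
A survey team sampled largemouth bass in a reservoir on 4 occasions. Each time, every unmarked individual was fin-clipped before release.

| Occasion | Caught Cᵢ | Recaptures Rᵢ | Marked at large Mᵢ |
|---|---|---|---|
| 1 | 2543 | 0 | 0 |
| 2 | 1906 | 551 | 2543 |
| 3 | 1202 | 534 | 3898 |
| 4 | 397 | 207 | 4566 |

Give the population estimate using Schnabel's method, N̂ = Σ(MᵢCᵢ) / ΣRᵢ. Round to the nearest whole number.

Σ MᵢCᵢ = 0·2543 + 2543·1906 + 3898·1202 + 4566·397 = 0 + 4846958 + 4685396 + 1812702 = 11345056
Σ Rᵢ = 0 + 551 + 534 + 207 = 1292
N̂ = 11345056 / 1292 ≈ 8781.0 → 8781

N ≈ 8781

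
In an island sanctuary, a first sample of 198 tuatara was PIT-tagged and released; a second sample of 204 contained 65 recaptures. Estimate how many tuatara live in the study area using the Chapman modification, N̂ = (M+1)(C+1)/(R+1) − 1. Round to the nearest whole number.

N ≈ 617

N̂ = (198+1)(204+1)/(65+1) − 1 = 199·205/66 − 1
= 40795/66 − 1 ≈ 618.1 − 1 ≈ 617.1 → 617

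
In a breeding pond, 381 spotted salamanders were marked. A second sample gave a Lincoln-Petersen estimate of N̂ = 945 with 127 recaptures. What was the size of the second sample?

From N = M·C/R: C = N·R / M = 945·127 / 381 = 120015 / 381 = 315.

C = 315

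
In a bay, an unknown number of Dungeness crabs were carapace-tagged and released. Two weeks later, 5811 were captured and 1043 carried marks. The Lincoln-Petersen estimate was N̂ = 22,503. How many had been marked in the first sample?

From N = M·C/R: M = N·R / C = 22503·1043 / 5811 = 23470629 / 5811 = 4039.

M = 4039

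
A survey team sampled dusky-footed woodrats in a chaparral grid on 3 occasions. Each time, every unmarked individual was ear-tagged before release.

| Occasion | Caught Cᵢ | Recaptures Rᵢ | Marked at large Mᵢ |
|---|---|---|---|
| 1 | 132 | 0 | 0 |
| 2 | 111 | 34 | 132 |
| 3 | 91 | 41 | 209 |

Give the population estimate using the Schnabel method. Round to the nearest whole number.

Σ MᵢCᵢ = 0·132 + 132·111 + 209·91 = 0 + 14652 + 19019 = 33671
Σ Rᵢ = 0 + 34 + 41 = 75
N̂ = 33671 / 75 ≈ 448.9 → 449

N ≈ 449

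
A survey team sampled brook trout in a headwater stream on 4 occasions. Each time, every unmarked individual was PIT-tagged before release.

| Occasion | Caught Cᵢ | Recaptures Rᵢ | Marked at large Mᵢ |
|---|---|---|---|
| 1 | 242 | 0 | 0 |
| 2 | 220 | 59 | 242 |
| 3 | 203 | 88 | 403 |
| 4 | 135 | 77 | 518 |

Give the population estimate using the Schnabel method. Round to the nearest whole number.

N ≈ 915

Σ MᵢCᵢ = 0·242 + 242·220 + 403·203 + 518·135 = 0 + 53240 + 81809 + 69930 = 204979
Σ Rᵢ = 0 + 59 + 88 + 77 = 224
N̂ = 204979 / 224 ≈ 915.1 → 915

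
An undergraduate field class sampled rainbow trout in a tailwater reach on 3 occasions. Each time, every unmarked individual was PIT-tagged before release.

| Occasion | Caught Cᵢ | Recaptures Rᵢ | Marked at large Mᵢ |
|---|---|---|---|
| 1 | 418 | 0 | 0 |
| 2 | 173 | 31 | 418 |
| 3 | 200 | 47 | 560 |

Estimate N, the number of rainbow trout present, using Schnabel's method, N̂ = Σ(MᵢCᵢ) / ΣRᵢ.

Σ MᵢCᵢ = 0·418 + 418·173 + 560·200 = 0 + 72314 + 112000 = 184314
Σ Rᵢ = 0 + 31 + 47 = 78
N̂ = 184314 / 78 = 2363

N = 2363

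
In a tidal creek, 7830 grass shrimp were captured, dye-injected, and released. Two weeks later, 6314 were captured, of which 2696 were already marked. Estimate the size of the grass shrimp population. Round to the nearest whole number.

N ≈ 18,338

N = (7830 × 6314) / 2696 = 49438620 / 2696 ≈ 18337.8 → 18338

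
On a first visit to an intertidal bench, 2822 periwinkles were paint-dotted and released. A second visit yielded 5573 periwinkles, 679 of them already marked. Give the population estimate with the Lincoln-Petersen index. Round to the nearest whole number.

N ≈ 23,162

The marked fraction in the recapture sample should equal the marked fraction in the population: 679/5573 = 2822/N.
N = (2822 × 5573) / 679 = 15727006 / 679 ≈ 23162.0 → 23162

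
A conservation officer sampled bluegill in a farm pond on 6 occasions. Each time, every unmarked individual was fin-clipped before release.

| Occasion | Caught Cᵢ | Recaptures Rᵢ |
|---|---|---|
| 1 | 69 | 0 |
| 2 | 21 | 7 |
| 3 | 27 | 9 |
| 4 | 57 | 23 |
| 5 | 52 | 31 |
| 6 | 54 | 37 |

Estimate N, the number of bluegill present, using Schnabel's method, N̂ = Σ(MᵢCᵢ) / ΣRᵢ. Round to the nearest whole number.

N ≈ 233

Marked at large before each occasion: Mᵢ = Σⱼ<ᵢ (Cⱼ − Rⱼ) → M1=0, M2=69, M3=83, M4=101, M5=135, M6=156
Σ MᵢCᵢ = 0·69 + 69·21 + 83·27 + 101·57 + 135·52 + 156·54 = 0 + 1449 + 2241 + 5757 + 7020 + 8424 = 24891
Σ Rᵢ = 0 + 7 + 9 + 23 + 31 + 37 = 107
N̂ = 24891 / 107 ≈ 232.6 → 233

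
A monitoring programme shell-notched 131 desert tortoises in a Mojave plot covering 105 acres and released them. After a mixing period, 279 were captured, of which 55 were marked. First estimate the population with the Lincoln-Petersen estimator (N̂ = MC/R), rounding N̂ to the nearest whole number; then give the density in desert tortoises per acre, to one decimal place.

density ≈ 6.3 desert tortoises per acre

N̂ = 131·279/55 = 36549/55 ≈ 664.5 → 665
Density = N̂ / area = 665 / 105 ≈ 6.33 → 6.3 per acre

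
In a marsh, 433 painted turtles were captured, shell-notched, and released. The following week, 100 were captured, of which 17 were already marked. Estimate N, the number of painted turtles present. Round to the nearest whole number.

N ≈ 2547

N = (433 × 100) / 17 = 43300 / 17 ≈ 2547.1 → 2547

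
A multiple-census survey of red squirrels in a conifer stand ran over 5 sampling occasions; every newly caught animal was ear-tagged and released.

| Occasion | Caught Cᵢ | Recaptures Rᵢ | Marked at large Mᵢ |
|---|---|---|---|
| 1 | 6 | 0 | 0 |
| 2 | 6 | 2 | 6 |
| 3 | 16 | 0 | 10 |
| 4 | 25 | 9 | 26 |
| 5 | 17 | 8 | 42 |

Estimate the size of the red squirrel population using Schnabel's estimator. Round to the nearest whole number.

Σ MᵢCᵢ = 0·6 + 6·6 + 10·16 + 26·25 + 42·17 = 0 + 36 + 160 + 650 + 714 = 1560
Σ Rᵢ = 0 + 2 + 0 + 9 + 8 = 19
N̂ = 1560 / 19 ≈ 82.1 → 82

N ≈ 82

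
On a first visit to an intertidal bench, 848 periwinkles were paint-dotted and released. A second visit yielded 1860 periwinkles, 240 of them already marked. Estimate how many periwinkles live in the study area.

N = 6572

N = (848 × 1860) / 240 = 1577280 / 240 = 6572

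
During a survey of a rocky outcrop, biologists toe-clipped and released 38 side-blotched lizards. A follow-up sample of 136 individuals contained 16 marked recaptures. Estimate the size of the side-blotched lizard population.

If marked individuals mix randomly, R/C ≈ M/N, giving N ≈ M·C/R.
N = (38 × 136) / 16 = 5168 / 16 = 323

N = 323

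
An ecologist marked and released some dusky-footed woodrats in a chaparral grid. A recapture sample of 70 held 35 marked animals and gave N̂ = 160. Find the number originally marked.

From N = M·C/R: M = N·R / C = 160·35 / 70 = 5600 / 70 = 80.

M = 80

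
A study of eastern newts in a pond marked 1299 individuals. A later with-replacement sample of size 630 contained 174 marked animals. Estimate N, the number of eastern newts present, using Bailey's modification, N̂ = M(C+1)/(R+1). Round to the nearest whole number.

N̂ = 1299·(630+1)/(174+1) = 1299·631/175 = 819669/175 ≈ 4683.8 → 4684

N ≈ 4684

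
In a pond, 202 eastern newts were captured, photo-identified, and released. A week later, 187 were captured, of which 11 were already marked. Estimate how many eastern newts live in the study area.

If marked individuals mix randomly, R/C ≈ M/N, giving N ≈ M·C/R.
N = (202 × 187) / 11 = 37774 / 11 = 3434

N = 3434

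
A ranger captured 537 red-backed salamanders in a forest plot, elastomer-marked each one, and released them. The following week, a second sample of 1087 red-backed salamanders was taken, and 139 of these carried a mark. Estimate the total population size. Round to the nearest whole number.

N ≈ 4199

If marked individuals mix randomly, R/C ≈ M/N, giving N ≈ M·C/R.
N = (537 × 1087) / 139 = 583719 / 139 ≈ 4199.4 → 4199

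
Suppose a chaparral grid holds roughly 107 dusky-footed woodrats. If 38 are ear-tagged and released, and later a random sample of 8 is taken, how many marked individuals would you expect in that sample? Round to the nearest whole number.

The marked fraction of the population is 38/107, so in a sample of 8 expect C·(M/N) marked.
E[R] = 38 × 8 / 107 = 304 / 107 ≈ 2.8 → 3

expected recaptures ≈ 3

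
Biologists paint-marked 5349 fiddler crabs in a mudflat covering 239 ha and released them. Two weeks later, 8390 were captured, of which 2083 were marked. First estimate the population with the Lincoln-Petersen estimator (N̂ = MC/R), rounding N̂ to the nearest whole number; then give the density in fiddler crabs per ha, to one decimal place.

N̂ = 5349·8390/2083 = 44878110/2083 ≈ 21544.9 → 21545
Density = N̂ / area = 21545 / 239 ≈ 90.146 → 90.1 per ha

density ≈ 90.1 fiddler crabs per ha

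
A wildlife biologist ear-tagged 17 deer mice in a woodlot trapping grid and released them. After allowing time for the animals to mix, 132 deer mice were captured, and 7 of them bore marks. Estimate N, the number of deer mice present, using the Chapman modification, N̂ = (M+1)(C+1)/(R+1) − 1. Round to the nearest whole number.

N ≈ 298

N̂ = (17+1)(132+1)/(7+1) − 1 = 18·133/8 − 1
= 2394/8 − 1 ≈ 299.2 − 1 ≈ 298.2 → 298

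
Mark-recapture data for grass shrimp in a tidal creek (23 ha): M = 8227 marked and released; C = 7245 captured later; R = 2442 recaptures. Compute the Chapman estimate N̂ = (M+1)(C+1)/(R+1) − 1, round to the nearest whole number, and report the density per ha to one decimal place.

density ≈ 1061.0 grass shrimp per ha

N̂ = 8228·7246/2443 − 1 = 59620088/2443 − 1 ≈ 24403.46 → 24403
Density = N̂ / area = 24403 / 23 = 1061.0 per ha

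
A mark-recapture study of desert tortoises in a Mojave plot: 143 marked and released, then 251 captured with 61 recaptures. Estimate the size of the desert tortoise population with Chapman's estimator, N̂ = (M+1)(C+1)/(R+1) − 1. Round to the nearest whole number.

N ≈ 584

N̂ = (143+1)(251+1)/(61+1) − 1 = 144·252/62 − 1
= 36288/62 − 1 ≈ 585.3 − 1 ≈ 584.3 → 584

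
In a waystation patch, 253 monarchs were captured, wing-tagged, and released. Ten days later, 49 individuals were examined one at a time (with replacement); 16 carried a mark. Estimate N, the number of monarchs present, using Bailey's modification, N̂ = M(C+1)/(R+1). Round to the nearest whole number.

N ≈ 744

N̂ = 253·(49+1)/(16+1) = 253·50/17 = 12650/17 ≈ 744.1 → 744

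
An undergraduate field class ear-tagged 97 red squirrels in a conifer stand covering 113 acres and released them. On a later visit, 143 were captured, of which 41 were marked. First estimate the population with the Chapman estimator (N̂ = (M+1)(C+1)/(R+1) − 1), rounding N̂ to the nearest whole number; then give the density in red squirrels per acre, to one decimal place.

N̂ = 98·144/42 − 1 = 14112/42 − 1 = 335
Density = N̂ / area = 335 / 113 ≈ 2.96 → 3.0 per acre

density ≈ 3.0 red squirrels per acre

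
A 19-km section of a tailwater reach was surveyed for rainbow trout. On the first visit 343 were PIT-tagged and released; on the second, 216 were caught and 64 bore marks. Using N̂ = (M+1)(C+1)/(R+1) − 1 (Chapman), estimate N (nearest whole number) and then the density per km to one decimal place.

density ≈ 60.4 rainbow trout per km

N̂ = 344·217/65 − 1 = 74648/65 − 1 ≈ 1147.4 → 1147
Density = N̂ / area = 1147 / 19 ≈ 60.37 → 60.4 per km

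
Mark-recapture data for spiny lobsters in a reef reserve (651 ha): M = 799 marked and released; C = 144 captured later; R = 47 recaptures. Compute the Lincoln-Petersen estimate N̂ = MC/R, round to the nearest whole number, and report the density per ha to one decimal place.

N̂ = 799·144/47 = 115056/47 = 2448
Density = N̂ / area = 2448 / 651 ≈ 3.76 → 3.8 per ha

density ≈ 3.8 spiny lobsters per ha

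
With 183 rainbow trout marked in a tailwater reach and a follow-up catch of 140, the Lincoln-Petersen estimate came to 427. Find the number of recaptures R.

From N = M·C/R: R = M·C / N = 183·140 / 427 = 25620 / 427 = 60.

R = 60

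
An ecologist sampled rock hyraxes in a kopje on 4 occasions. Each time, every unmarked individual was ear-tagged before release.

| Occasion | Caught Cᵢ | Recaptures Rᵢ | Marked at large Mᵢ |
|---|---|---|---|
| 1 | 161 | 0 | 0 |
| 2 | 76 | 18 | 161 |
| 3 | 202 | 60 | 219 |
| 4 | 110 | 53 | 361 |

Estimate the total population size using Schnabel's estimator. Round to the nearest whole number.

Σ MᵢCᵢ = 0·161 + 161·76 + 219·202 + 361·110 = 0 + 12236 + 44238 + 39710 = 96184
Σ Rᵢ = 0 + 18 + 60 + 53 = 131
N̂ = 96184 / 131 ≈ 734.2 → 734

N ≈ 734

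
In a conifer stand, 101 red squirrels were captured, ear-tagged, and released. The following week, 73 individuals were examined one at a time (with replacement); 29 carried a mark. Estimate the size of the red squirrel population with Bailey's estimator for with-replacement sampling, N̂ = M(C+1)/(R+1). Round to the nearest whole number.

N̂ = 101·(73+1)/(29+1) = 101·74/30 = 7474/30 ≈ 249.1 → 249

N ≈ 249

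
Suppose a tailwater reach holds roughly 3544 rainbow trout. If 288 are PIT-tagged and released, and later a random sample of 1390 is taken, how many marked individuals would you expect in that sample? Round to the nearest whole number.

Expected recaptures E[R] = M·C / N.
E[R] = 288 × 1390 / 3544 = 400320 / 3544 ≈ 113.0 → 113

expected recaptures ≈ 113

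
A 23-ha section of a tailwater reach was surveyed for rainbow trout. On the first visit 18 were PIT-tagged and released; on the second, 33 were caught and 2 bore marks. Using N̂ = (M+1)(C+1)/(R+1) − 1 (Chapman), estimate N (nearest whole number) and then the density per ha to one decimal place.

density ≈ 9.3 rainbow trout per ha

N̂ = 19·34/3 − 1 = 646/3 − 1 ≈ 214.3 → 214
Density = N̂ / area = 214 / 23 ≈ 9.30 → 9.3 per ha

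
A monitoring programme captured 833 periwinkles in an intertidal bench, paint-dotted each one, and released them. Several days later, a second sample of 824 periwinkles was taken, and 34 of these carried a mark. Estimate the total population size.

Lincoln-Petersen assumes M/N = R/C, so N = M·C / R.
N = (833 × 824) / 34 = 686392 / 34 = 20188

N = 20,188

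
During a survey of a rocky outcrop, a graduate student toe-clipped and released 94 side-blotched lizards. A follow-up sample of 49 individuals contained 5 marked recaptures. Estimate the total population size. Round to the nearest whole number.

If marked individuals mix randomly, R/C ≈ M/N, giving N ≈ M·C/R.
N = (94 × 49) / 5 = 4606 / 5 ≈ 921.2 → 921

N ≈ 921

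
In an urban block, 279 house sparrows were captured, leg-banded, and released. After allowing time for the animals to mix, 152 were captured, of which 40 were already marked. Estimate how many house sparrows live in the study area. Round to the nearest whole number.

N ≈ 1060

If marked individuals mix randomly, R/C ≈ M/N, giving N ≈ M·C/R.
N = (279 × 152) / 40 = 42408 / 40 ≈ 1060.2 → 1060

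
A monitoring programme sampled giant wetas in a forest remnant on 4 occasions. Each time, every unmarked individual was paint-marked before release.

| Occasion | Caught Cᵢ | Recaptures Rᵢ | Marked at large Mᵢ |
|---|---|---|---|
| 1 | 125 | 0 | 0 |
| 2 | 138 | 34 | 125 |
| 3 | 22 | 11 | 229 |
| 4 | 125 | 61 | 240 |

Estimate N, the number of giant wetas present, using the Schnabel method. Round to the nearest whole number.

Σ MᵢCᵢ = 0·125 + 125·138 + 229·22 + 240·125 = 0 + 17250 + 5038 + 30000 = 52288
Σ Rᵢ = 0 + 34 + 11 + 61 = 106
N̂ = 52288 / 106 ≈ 493.3 → 493

N ≈ 493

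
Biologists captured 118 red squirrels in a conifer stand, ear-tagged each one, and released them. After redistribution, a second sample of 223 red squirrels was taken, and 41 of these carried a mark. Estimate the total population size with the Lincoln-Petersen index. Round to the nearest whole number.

Lincoln-Petersen assumes M/N = R/C, so N = M·C / R.
N = (118 × 223) / 41 = 26314 / 41 ≈ 641.8 → 642

N ≈ 642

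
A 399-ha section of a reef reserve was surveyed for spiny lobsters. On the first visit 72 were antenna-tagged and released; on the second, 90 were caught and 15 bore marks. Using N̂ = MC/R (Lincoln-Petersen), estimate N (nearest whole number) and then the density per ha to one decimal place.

N̂ = 72·90/15 = 6480/15 = 432
Density = N̂ / area = 432 / 399 ≈ 1.08 → 1.1 per ha

density ≈ 1.1 spiny lobsters per ha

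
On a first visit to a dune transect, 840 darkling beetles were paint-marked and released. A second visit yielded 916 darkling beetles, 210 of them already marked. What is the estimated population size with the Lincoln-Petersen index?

N = 3664

N = (840 × 916) / 210 = 769440 / 210 = 3664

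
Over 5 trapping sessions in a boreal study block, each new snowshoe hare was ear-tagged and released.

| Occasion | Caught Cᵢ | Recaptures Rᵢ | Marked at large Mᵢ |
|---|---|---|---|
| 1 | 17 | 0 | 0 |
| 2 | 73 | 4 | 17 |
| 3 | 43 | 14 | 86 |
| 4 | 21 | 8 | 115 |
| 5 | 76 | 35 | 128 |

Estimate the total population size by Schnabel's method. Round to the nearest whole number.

N ≈ 280

Σ MᵢCᵢ = 0·17 + 17·73 + 86·43 + 115·21 + 128·76 = 0 + 1241 + 3698 + 2415 + 9728 = 17082
Σ Rᵢ = 0 + 4 + 14 + 8 + 35 = 61
N̂ = 17082 / 61 ≈ 280.0 → 280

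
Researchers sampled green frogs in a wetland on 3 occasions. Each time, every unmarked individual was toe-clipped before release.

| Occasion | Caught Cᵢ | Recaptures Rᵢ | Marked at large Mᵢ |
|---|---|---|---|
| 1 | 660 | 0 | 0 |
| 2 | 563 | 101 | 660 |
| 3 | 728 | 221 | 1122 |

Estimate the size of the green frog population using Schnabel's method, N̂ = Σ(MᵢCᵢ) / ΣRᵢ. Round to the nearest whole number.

N ≈ 3691

Σ MᵢCᵢ = 0·660 + 660·563 + 1122·728 = 0 + 371580 + 816816 = 1188396
Σ Rᵢ = 0 + 101 + 221 = 322
N̂ = 1188396 / 322 ≈ 3690.7 → 3691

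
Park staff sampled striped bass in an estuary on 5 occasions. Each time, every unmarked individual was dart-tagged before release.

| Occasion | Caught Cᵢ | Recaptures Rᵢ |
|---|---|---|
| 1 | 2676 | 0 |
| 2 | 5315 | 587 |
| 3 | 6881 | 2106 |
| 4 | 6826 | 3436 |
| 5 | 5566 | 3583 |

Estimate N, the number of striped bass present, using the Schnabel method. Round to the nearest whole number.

Marked at large before each occasion: Mᵢ = Σⱼ<ᵢ (Cⱼ − Rⱼ) → M1=0, M2=2676, M3=7404, M4=12179, M5=15569
Σ MᵢCᵢ = 0·2676 + 2676·5315 + 7404·6881 + 12179·6826 + 15569·5566 = 0 + 14222940 + 50946924 + 83133854 + 86657054 = 234960772
Σ Rᵢ = 0 + 587 + 2106 + 3436 + 3583 = 9712
N̂ = 234960772 / 9712 ≈ 24192.8 → 24193

N ≈ 24,193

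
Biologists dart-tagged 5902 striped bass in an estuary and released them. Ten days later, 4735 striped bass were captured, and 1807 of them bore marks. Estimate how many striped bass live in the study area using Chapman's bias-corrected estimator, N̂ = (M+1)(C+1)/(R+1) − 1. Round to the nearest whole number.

N̂ = (5902+1)(4735+1)/(1807+1) − 1 = 5903·4736/1808 − 1
= 27956608/1808 − 1 ≈ 15462.7 − 1 ≈ 15461.7 → 15462

N ≈ 15,462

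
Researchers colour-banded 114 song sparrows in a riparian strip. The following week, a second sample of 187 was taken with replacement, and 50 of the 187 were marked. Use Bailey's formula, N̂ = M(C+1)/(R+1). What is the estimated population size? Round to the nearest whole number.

N ≈ 420

N̂ = 114·(187+1)/(50+1) = 114·188/51 = 21432/51 ≈ 420.2 → 420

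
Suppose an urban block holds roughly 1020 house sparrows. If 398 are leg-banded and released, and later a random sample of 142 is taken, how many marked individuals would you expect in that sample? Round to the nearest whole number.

expected recaptures ≈ 55

The marked fraction of the population is 398/1020, so in a sample of 142 expect C·(M/N) marked.
E[R] = 398 × 142 / 1020 = 56516 / 1020 ≈ 55.4 → 55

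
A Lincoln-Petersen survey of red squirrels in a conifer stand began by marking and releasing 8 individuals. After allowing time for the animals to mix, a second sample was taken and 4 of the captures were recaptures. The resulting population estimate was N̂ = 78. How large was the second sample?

C = 39

From N = M·C/R: C = N·R / M = 78·4 / 8 = 312 / 8 = 39.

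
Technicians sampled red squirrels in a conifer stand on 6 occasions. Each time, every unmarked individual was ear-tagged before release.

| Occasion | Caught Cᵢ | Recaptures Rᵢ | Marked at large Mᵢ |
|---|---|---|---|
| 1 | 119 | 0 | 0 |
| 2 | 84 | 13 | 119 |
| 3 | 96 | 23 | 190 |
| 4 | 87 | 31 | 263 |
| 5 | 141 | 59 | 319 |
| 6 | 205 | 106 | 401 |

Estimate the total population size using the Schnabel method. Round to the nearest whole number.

Σ MᵢCᵢ = 0·119 + 119·84 + 190·96 + 263·87 + 319·141 + 401·205 = 0 + 9996 + 18240 + 22881 + 44979 + 82205 = 178301
Σ Rᵢ = 0 + 13 + 23 + 31 + 59 + 106 = 232
N̂ = 178301 / 232 ≈ 768.5 → 769

N ≈ 769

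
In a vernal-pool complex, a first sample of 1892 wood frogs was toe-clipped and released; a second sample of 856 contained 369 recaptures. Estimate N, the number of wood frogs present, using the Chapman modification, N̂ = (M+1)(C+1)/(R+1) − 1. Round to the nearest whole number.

N ≈ 4384

N̂ = (1892+1)(856+1)/(369+1) − 1 = 1893·857/370 − 1
= 1622301/370 − 1 ≈ 4384.6 − 1 ≈ 4383.6 → 4384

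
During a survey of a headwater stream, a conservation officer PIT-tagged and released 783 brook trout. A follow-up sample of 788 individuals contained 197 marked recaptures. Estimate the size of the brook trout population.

N = (783 × 788) / 197 = 617004 / 197 = 3132

N = 3132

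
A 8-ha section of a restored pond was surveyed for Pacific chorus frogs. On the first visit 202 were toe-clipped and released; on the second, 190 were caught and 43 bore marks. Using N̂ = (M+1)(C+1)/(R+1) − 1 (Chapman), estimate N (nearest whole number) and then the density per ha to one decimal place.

N̂ = 203·191/44 − 1 = 38773/44 − 1 ≈ 880.2 → 880
Density = N̂ / area = 880 / 8 = 110.0 per ha

density ≈ 110.0 Pacific chorus frogs per ha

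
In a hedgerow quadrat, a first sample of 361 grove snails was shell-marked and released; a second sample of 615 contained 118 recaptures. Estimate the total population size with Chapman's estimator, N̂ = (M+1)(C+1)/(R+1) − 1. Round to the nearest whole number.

N ≈ 1873

N̂ = (361+1)(615+1)/(118+1) − 1 = 362·616/119 − 1
= 222992/119 − 1 ≈ 1873.9 − 1 ≈ 1872.9 → 1873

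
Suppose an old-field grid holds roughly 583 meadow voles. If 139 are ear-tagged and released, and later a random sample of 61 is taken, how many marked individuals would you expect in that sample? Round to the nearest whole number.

The marked fraction of the population is 139/583, so in a sample of 61 expect C·(M/N) marked.
E[R] = 139 × 61 / 583 = 8479 / 583 ≈ 14.5 → 15

expected recaptures ≈ 15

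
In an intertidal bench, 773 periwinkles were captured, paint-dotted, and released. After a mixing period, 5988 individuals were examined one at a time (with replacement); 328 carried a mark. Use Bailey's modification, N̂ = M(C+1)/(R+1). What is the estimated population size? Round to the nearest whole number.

N ≈ 14,071

N̂ = 773·(5988+1)/(328+1) = 773·5989/329 = 4629497/329 ≈ 14071.4 → 14071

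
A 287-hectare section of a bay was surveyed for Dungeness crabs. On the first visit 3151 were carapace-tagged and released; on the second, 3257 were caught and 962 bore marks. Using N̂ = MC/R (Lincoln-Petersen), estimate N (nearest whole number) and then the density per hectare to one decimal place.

density ≈ 37.2 Dungeness crabs per hectare

N̂ = 3151·3257/962 = 10262807/962 ≈ 10668.2 → 10668
Density = N̂ / area = 10668 / 287 ≈ 37.17 → 37.2 per hectare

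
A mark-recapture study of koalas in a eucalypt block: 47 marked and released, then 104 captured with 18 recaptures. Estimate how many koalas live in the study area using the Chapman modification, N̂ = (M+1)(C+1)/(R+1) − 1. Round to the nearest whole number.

N ≈ 264

N̂ = (47+1)(104+1)/(18+1) − 1 = 48·105/19 − 1
= 5040/19 − 1 ≈ 265.3 − 1 ≈ 264.3 → 264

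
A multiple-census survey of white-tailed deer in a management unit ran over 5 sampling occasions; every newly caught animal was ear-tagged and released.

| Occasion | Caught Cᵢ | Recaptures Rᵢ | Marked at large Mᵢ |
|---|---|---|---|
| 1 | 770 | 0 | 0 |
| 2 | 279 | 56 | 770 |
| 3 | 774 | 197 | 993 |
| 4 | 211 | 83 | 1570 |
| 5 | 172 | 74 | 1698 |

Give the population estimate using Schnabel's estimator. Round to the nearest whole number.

N ≈ 3919

Σ MᵢCᵢ = 0·770 + 770·279 + 993·774 + 1570·211 + 1698·172 = 0 + 214830 + 768582 + 331270 + 292056 = 1606738
Σ Rᵢ = 0 + 56 + 197 + 83 + 74 = 410
N̂ = 1606738 / 410 ≈ 3918.9 → 3919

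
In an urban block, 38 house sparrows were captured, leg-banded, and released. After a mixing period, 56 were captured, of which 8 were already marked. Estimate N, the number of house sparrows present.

N = 266

Lincoln-Petersen assumes M/N = R/C, so N = M·C / R.
N = (38 × 56) / 8 = 2128 / 8 = 266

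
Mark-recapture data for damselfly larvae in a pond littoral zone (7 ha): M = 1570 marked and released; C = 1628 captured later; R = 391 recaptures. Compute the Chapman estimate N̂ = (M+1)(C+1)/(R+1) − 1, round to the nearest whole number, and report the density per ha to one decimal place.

N̂ = 1571·1629/392 − 1 = 2559159/392 − 1 ≈ 6527.47 → 6527
Density = N̂ / area = 6527 / 7 ≈ 932.43 → 932.4 per ha

density ≈ 932.4 damselfly larvae per ha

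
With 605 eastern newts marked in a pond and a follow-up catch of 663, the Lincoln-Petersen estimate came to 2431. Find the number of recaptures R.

R = 165

From N = M·C/R: R = M·C / N = 605·663 / 2431 = 401115 / 2431 = 165.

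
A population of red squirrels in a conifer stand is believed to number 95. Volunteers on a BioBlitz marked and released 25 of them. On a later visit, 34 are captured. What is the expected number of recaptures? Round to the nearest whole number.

The marked fraction of the population is 25/95, so in a sample of 34 expect C·(M/N) marked.
E[R] = 25 × 34 / 95 = 850 / 95 ≈ 8.9 → 9

expected recaptures ≈ 9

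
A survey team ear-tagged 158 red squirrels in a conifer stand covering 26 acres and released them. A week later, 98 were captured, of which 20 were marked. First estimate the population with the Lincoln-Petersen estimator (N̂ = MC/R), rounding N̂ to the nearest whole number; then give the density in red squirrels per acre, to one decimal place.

N̂ = 158·98/20 = 15484/20 ≈ 774.2 → 774
Density = N̂ / area = 774 / 26 ≈ 29.77 → 29.8 per acre

density ≈ 29.8 red squirrels per acre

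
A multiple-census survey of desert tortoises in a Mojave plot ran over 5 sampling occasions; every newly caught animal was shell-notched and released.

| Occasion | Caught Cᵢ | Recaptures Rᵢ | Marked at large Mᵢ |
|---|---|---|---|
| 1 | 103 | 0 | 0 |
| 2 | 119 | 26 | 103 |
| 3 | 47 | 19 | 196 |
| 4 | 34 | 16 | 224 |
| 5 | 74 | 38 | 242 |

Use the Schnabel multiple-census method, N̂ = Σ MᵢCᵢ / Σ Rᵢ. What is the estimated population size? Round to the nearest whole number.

N ≈ 475

Σ MᵢCᵢ = 0·103 + 103·119 + 196·47 + 224·34 + 242·74 = 0 + 12257 + 9212 + 7616 + 17908 = 46993
Σ Rᵢ = 0 + 26 + 19 + 16 + 38 = 99
N̂ = 46993 / 99 ≈ 474.7 → 475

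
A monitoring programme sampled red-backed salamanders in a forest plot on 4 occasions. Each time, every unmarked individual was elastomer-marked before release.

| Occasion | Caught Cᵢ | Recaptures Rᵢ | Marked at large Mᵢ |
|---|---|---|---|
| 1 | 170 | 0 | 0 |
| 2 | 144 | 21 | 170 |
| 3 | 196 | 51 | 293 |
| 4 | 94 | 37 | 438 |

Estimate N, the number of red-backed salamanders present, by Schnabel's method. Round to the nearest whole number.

Σ MᵢCᵢ = 0·170 + 170·144 + 293·196 + 438·94 = 0 + 24480 + 57428 + 41172 = 123080
Σ Rᵢ = 0 + 21 + 51 + 37 = 109
N̂ = 123080 / 109 ≈ 1129.2 → 1129

N ≈ 1129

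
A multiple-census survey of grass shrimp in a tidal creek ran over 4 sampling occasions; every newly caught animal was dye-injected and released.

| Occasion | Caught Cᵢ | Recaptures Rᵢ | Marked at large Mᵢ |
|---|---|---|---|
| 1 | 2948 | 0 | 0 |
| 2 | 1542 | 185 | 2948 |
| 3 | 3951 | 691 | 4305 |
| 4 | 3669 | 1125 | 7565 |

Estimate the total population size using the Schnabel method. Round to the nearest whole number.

N ≈ 24,643

Σ MᵢCᵢ = 0·2948 + 2948·1542 + 4305·3951 + 7565·3669 = 0 + 4545816 + 17009055 + 27755985 = 49310856
Σ Rᵢ = 0 + 185 + 691 + 1125 = 2001
N̂ = 49310856 / 2001 ≈ 24643.1 → 24643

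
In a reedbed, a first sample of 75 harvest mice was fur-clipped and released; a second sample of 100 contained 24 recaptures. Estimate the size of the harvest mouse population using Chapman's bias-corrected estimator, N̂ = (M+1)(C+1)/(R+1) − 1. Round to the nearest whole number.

N̂ = (75+1)(100+1)/(24+1) − 1 = 76·101/25 − 1
= 7676/25 − 1 ≈ 307.0 − 1 ≈ 306.0 → 306

N ≈ 306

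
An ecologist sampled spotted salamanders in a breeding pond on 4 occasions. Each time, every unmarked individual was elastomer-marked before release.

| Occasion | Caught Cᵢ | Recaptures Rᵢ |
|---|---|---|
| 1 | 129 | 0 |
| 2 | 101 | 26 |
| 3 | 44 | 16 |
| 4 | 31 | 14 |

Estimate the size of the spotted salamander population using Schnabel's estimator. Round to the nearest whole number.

Marked at large before each occasion: Mᵢ = Σⱼ<ᵢ (Cⱼ − Rⱼ) → M1=0, M2=129, M3=204, M4=232
Σ MᵢCᵢ = 0·129 + 129·101 + 204·44 + 232·31 = 0 + 13029 + 8976 + 7192 = 29197
Σ Rᵢ = 0 + 26 + 16 + 14 = 56
N̂ = 29197 / 56 ≈ 521.4 → 521

N ≈ 521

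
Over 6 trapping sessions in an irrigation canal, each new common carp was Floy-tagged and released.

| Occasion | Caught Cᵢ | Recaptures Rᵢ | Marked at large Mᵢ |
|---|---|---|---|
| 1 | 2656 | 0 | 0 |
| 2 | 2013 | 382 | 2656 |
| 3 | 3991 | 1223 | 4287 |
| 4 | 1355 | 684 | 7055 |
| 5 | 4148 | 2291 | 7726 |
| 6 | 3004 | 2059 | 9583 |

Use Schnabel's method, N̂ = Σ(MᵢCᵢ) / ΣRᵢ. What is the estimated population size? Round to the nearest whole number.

Σ MᵢCᵢ = 0·2656 + 2656·2013 + 4287·3991 + 7055·1355 + 7726·4148 + 9583·3004 = 0 + 5346528 + 17109417 + 9559525 + 32047448 + 28787332 = 92850250
Σ Rᵢ = 0 + 382 + 1223 + 684 + 2291 + 2059 = 6639
N̂ = 92850250 / 6639 ≈ 13985.6 → 13986

N ≈ 13,986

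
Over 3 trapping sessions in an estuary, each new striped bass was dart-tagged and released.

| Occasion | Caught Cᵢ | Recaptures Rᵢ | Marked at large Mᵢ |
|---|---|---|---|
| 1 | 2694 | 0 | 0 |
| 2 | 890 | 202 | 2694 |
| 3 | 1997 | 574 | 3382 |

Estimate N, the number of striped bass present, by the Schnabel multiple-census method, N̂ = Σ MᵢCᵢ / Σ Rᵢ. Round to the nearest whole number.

Σ MᵢCᵢ = 0·2694 + 2694·890 + 3382·1997 = 0 + 2397660 + 6753854 = 9151514
Σ Rᵢ = 0 + 202 + 574 = 776
N̂ = 9151514 / 776 ≈ 11793.2 → 11793

N ≈ 11,793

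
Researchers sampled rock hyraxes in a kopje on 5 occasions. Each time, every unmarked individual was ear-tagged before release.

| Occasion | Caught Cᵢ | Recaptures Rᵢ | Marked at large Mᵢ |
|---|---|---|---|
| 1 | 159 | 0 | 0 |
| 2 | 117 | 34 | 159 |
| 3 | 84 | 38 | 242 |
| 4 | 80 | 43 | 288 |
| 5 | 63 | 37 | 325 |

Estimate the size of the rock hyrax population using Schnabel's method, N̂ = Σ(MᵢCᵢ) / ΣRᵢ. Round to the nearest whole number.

Σ MᵢCᵢ = 0·159 + 159·117 + 242·84 + 288·80 + 325·63 = 0 + 18603 + 20328 + 23040 + 20475 = 82446
Σ Rᵢ = 0 + 34 + 38 + 43 + 37 = 152
N̂ = 82446 / 152 ≈ 542.4 → 542

N ≈ 542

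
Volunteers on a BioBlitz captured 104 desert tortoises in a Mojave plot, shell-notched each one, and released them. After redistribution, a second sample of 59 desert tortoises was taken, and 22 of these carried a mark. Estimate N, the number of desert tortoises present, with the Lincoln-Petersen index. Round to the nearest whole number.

N ≈ 279

Lincoln-Petersen assumes M/N = R/C, so N = M·C / R.
N = (104 × 59) / 22 = 6136 / 22 ≈ 278.9 → 279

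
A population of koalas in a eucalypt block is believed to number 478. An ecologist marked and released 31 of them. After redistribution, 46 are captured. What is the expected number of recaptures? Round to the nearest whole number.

expected recaptures ≈ 3

Expected recaptures E[R] = M·C / N.
E[R] = 31 × 46 / 478 = 1426 / 478 ≈ 3.0 → 3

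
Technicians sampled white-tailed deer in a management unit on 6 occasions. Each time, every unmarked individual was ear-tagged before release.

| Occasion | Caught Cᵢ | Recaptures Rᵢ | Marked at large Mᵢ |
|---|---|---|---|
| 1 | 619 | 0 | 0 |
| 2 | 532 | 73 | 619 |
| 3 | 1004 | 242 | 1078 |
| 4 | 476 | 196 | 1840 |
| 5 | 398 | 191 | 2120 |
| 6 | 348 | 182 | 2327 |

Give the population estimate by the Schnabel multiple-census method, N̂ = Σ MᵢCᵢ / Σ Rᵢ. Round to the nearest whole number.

N ≈ 4458

Σ MᵢCᵢ = 0·619 + 619·532 + 1078·1004 + 1840·476 + 2120·398 + 2327·348 = 0 + 329308 + 1082312 + 875840 + 843760 + 809796 = 3941016
Σ Rᵢ = 0 + 73 + 242 + 196 + 191 + 182 = 884
N̂ = 3941016 / 884 ≈ 4458.2 → 4458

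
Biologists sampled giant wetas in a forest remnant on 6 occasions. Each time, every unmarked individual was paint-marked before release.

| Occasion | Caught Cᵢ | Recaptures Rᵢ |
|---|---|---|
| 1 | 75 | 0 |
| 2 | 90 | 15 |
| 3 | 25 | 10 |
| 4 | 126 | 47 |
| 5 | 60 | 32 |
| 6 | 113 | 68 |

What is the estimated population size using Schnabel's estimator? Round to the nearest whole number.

Marked at large before each occasion: Mᵢ = Σⱼ<ᵢ (Cⱼ − Rⱼ) → M1=0, M2=75, M3=150, M4=165, M5=244, M6=272
Σ MᵢCᵢ = 0·75 + 75·90 + 150·25 + 165·126 + 244·60 + 272·113 = 0 + 6750 + 3750 + 20790 + 14640 + 30736 = 76666
Σ Rᵢ = 0 + 15 + 10 + 47 + 32 + 68 = 172
N̂ = 76666 / 172 ≈ 445.7 → 446

N ≈ 446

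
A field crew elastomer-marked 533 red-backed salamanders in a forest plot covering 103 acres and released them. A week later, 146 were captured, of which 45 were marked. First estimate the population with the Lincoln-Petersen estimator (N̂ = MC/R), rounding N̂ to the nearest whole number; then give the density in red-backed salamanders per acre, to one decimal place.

density ≈ 16.8 red-backed salamanders per acre

N̂ = 533·146/45 = 77818/45 ≈ 1729.3 → 1729
Density = N̂ / area = 1729 / 103 ≈ 16.79 → 16.8 per acre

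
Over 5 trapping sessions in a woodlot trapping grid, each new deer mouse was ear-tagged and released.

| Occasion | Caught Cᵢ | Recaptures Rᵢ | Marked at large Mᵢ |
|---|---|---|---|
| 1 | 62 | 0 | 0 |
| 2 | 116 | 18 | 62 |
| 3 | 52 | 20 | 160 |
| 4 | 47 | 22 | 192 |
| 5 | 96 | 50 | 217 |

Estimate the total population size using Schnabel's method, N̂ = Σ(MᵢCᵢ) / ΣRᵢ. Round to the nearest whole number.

Σ MᵢCᵢ = 0·62 + 62·116 + 160·52 + 192·47 + 217·96 = 0 + 7192 + 8320 + 9024 + 20832 = 45368
Σ Rᵢ = 0 + 18 + 20 + 22 + 50 = 110
N̂ = 45368 / 110 ≈ 412.4 → 412

N ≈ 412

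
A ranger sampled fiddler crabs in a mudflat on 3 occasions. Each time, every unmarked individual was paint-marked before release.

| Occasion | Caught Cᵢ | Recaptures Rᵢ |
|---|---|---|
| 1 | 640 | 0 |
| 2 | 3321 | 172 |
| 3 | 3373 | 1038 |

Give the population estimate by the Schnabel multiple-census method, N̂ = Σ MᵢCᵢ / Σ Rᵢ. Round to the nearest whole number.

N ≈ 12,319

Marked at large before each occasion: Mᵢ = Σⱼ<ᵢ (Cⱼ − Rⱼ) → M1=0, M2=640, M3=3789
Σ MᵢCᵢ = 0·640 + 640·3321 + 3789·3373 = 0 + 2125440 + 12780297 = 14905737
Σ Rᵢ = 0 + 172 + 1038 = 1210
N̂ = 14905737 / 1210 ≈ 12318.8 → 12319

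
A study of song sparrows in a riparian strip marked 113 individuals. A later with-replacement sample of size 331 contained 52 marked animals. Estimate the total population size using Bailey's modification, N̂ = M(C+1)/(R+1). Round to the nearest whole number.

N̂ = 113·(331+1)/(52+1) = 113·332/53 = 37516/53 ≈ 707.8 → 708

N ≈ 708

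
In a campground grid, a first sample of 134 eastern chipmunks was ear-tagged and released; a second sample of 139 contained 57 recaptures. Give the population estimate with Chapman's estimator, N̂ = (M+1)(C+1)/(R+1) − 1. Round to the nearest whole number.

N̂ = (134+1)(139+1)/(57+1) − 1 = 135·140/58 − 1
= 18900/58 − 1 ≈ 325.9 − 1 ≈ 324.9 → 325

N ≈ 325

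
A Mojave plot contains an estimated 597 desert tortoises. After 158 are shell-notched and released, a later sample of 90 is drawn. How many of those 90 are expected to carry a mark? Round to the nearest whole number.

Expected recaptures E[R] = M·C / N.
E[R] = 158 × 90 / 597 = 14220 / 597 ≈ 23.8 → 24

expected recaptures ≈ 24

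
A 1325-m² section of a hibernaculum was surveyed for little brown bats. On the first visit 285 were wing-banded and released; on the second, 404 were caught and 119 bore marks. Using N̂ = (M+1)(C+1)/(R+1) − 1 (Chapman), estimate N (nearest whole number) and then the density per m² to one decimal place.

density ≈ 0.7 little brown bats per m²

N̂ = 286·405/120 − 1 = 115830/120 − 1 ≈ 964.2 → 964
Density = N̂ / area = 964 / 1325 ≈ 0.73 → 0.7 per m²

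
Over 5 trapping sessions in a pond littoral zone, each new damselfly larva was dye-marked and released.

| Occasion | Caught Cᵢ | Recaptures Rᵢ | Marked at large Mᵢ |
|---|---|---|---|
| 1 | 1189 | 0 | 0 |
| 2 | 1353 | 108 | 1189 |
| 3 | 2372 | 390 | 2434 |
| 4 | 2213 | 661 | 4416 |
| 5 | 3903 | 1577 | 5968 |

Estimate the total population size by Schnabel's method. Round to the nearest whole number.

Σ MᵢCᵢ = 0·1189 + 1189·1353 + 2434·2372 + 4416·2213 + 5968·3903 = 0 + 1608717 + 5773448 + 9772608 + 23293104 = 40447877
Σ Rᵢ = 0 + 108 + 390 + 661 + 1577 = 2736
N̂ = 40447877 / 2736 ≈ 14783.6 → 14784

N ≈ 14,784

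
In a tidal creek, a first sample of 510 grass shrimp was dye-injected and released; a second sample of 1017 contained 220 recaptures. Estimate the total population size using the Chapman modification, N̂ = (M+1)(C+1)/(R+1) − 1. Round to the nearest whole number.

N ≈ 2353

N̂ = (510+1)(1017+1)/(220+1) − 1 = 511·1018/221 − 1
= 520198/221 − 1 ≈ 2353.8 − 1 ≈ 2352.8 → 2353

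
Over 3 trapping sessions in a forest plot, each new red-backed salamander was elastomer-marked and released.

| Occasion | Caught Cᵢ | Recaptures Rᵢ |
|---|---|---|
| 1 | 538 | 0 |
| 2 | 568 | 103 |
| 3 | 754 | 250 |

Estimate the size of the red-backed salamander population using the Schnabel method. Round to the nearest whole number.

N ≈ 3008

Marked at large before each occasion: Mᵢ = Σⱼ<ᵢ (Cⱼ − Rⱼ) → M1=0, M2=538, M3=1003
Σ MᵢCᵢ = 0·538 + 538·568 + 1003·754 = 0 + 305584 + 756262 = 1061846
Σ Rᵢ = 0 + 103 + 250 = 353
N̂ = 1061846 / 353 ≈ 3008.1 → 3008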